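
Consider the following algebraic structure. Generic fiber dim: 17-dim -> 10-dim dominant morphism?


dim(fiber)=dim(X)-dim(Y)=17-10=7


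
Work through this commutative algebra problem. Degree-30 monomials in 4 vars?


C(d+n-1,n-1)=C(33,3)=5456


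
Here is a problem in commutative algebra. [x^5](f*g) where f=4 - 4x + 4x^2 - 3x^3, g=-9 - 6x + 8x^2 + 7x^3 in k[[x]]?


[x^5] = sum a_i*b_j, i+j=5
  4*7=28
  -3*8=-24
Sum=4


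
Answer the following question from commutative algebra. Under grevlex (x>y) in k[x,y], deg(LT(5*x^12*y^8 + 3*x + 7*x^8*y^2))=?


LT: 5*x^12*y^8
deg_x=12, deg_y=8
Total=12+8=20


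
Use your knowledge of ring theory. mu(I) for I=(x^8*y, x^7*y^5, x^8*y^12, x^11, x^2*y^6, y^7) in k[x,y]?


Remove redundant (divisible by others).
x^8*y^12 redundant.
Min: x^11, x^8*y, x^7*y^5, x^2*y^6, y^7
Count=5


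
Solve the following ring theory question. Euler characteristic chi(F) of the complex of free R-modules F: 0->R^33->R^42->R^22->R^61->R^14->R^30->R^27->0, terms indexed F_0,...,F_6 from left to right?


chi = sum (-1)^i * rank:
(-1)^0*33=33
(-1)^1*42=-42
(-1)^2*22=22
(-1)^3*61=-61
(-1)^4*14=14
(-1)^5*30=-30
(-1)^6*27=27
chi=-37


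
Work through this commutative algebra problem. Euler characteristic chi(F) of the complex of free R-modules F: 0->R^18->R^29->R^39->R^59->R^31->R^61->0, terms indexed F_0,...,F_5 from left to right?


chi = sum (-1)^i * rank:
(-1)^0*18=18
(-1)^1*29=-29
(-1)^2*39=39
(-1)^3*59=-59
(-1)^4*31=31
(-1)^5*61=-61
chi=-61


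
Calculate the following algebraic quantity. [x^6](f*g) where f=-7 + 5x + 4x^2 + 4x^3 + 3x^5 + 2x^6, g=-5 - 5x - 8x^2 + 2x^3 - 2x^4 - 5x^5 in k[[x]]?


[x^6] = sum a_i*b_j, i+j=6
  5*-5=-25
  4*-2=-8
  4*2=8
  3*-5=-15
  2*-5=-10
Sum=-50


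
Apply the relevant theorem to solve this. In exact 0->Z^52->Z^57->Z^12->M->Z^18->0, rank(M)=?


Alt sum=0:
(-1)^0*52 + (-1)^1*57 + (-1)^2*12 + (-1)^3*? + (-1)^4*18=0
rank(M)=25


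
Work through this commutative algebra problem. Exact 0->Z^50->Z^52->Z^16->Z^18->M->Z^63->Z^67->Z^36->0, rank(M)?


Alt sum=0:
(-1)^0*50 + (-1)^1*52 + (-1)^2*16 + (-1)^3*18 + (-1)^4*? + (-1)^5*63 + (-1)^6*67 + (-1)^7*36=0
rank(M)=36


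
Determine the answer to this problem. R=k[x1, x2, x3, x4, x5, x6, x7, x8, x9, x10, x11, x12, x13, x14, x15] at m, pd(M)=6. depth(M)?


pd+depth=depth(R)=15
depth=15-6=9


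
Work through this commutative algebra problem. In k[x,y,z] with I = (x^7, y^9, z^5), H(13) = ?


Need i<7, j<9, k<5 with i+j+k=13.
For each i, j ranges over max(0,13-i-4)..min(8,13-i):
  i=0: j in [9,8] -> 0
  i=1: j in [8,8] -> 1
  i=2: j in [7,8] -> 2
  i=3: j in [6,8] -> 3
  i=4: j in [5,8] -> 4
  i=5: j in [4,8] -> 5
  i=6: j in [3,7] -> 5
H(13) = 0+1+2+3+4+5+5 = 20


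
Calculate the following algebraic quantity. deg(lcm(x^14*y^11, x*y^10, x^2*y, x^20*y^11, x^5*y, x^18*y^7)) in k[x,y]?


lcm = componentwise max:
x: max(14,1,2,20,5,18)=20
y: max(11,10,1,11,1,7)=11
Total=20+11=31


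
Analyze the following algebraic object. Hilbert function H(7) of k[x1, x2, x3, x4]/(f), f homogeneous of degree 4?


C(10,3)-C(6,3)=120-20=100


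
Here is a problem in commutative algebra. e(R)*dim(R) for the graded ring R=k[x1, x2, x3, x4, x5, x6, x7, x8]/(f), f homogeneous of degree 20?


e(R)=deg(f)=20, dim(R)=8-1=7
e*dim=20*7=140


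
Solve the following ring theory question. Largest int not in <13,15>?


gcd(13,15)=1 => F=ab-a-b=13*15-13-15=195-28=167


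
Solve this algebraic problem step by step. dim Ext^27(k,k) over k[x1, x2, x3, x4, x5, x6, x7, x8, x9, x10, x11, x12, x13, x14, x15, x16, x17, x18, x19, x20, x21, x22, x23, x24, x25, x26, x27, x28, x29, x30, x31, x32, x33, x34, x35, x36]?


C(n,i)=C(36,27)=94143280


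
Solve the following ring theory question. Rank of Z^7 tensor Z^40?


rank(M(x)N) = rank(M)*rank(N)
7*40 = 280


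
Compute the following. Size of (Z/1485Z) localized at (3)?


3-primary part: 1485=3^3*55
Size=3^3=27


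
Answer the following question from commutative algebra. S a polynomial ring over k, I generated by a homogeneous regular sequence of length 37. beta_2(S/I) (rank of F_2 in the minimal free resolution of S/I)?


Regular sequence => Koszul complex is the minimal free resolution.
Syz_1 minimally generated by Koszul relations f_i*e_j - f_j*e_i (i<j): mu(Syz_1) = beta_2 = C(m,2) = m(m-1)/2
m=37
37*36/2 = 666


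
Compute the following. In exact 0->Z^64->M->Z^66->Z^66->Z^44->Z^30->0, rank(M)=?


Alt sum=0:
(-1)^0*64 + (-1)^1*? + (-1)^2*66 + (-1)^3*66 + (-1)^4*44 + (-1)^5*30=0
rank(M)=78


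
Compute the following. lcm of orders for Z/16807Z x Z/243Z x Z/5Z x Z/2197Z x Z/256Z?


Exponent = lcm of the cyclic orders; pairwise coprime => product.
7^5*3^5*5^1*13^3*2^8=16807*243*5*2197*256=11485145468160


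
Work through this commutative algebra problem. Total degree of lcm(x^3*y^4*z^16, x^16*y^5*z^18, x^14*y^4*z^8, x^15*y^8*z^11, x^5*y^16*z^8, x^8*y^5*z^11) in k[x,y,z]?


lcm = componentwise max:
x: max(3,16,14,15,5,8)=16
y: max(4,5,4,8,16,5)=16
z: max(16,18,8,11,8,11)=18
Total=16+16+18=50


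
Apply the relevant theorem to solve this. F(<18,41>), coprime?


gcd(18,41)=1 => F=ab-a-b=18*41-18-41=738-59=679


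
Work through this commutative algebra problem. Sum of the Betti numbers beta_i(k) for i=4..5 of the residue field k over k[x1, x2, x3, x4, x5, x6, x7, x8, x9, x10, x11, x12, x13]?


Koszul resolution: beta_i(k)=C(n,i), n=13
C(13,4)=715, C(13,5)=1287
Sum=2002


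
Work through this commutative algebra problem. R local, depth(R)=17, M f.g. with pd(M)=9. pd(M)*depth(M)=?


pd+depth=17
depth=17-9=8
pd*depth=9*8=72


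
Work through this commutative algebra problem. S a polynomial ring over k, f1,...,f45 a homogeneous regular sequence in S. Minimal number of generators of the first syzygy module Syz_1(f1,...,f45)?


Regular sequence => Koszul complex is the minimal free resolution.
Syz_1 minimally generated by Koszul relations f_i*e_j - f_j*e_i (i<j): mu(Syz_1) = beta_2 = C(m,2) = m(m-1)/2
m=45
45*44/2 = 990


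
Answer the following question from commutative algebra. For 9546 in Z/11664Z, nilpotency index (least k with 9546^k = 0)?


9546^k mod 11664:
k=1: 9546
k=2: 6948
k=3: 4104
k=4: 9072
k=5: 7776
k=6: 0
First zero at k = 6


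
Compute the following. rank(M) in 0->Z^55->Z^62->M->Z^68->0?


Alt sum=0:
(-1)^0*55 + (-1)^1*62 + (-1)^2*? + (-1)^3*68=0
rank(M)=75


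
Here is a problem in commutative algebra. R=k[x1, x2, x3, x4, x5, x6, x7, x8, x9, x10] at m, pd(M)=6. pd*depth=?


pd+depth=10
depth=10-6=4
pd*depth=6*4=24


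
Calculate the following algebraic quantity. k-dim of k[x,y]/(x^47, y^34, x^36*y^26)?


k[x,y]/I, I = (x^47, y^34, x^36*y^26)
Rect: 47x34=1598. Corner: (47-36)x(34-26)=88.
dim = 1598-88 = 1510


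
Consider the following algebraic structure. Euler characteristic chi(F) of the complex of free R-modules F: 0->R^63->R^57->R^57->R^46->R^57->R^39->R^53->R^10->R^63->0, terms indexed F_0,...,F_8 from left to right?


chi = sum (-1)^i * rank:
(-1)^0*63=63
(-1)^1*57=-57
(-1)^2*57=57
(-1)^3*46=-46
(-1)^4*57=57
(-1)^5*39=-39
(-1)^6*53=53
(-1)^7*10=-10
(-1)^8*63=63
chi=141


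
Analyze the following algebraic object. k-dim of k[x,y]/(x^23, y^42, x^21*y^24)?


k[x,y]/I, I = (x^23, y^42, x^21*y^24)
Rect: 23x42=966. Corner: (23-21)x(42-24)=36.
dim = 966-36 = 930


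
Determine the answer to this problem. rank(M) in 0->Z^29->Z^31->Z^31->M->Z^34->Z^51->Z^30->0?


Alt sum=0:
(-1)^0*29 + (-1)^1*31 + (-1)^2*31 + (-1)^3*? + (-1)^4*34 + (-1)^5*51 + (-1)^6*30=0
rank(M)=42


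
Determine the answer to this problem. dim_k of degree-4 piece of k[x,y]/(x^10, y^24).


k[x,y], I = (x^10, y^24), d = 4
Need i < 10 and d-i < 24.
Range: 0 <= i <= 4.
H(4) = 5


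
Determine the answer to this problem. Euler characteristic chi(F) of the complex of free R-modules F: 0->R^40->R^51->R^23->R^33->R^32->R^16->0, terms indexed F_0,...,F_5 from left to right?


chi = sum (-1)^i * rank:
(-1)^0*40=40
(-1)^1*51=-51
(-1)^2*23=23
(-1)^3*33=-33
(-1)^4*32=32
(-1)^5*16=-16
chi=-5


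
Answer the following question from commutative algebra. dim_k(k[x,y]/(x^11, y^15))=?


Basis: x^i*y^j, i<11, j<15
11*15=165


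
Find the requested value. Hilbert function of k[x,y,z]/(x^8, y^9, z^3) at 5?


Need i<8, j<9, k<3 with i+j+k=5.
For each i, j ranges over max(0,5-i-2)..min(8,5-i):
  i=0: j in [3,5] -> 3
  i=1: j in [2,4] -> 3
  i=2: j in [1,3] -> 3
  i=3: j in [0,2] -> 3
  i=4: j in [0,1] -> 2
  i=5: j in [0,0] -> 1
H(5) = 3+3+3+3+2+1 = 15


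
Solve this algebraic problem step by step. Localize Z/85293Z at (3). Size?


3-primary part: 85293=3^8*13
Size=3^8=6561


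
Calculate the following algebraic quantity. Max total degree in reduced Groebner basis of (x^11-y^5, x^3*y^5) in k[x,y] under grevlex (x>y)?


LT(f1)=x^11, LT(f2)=x^3y^5, lcm=x^11y^5
S(f1,f2) = y^5*f1 - x^8*f2 = -y^10
Reduced GB = {f1, f2, y^10}; degrees 11, 8, 10
Max = 11


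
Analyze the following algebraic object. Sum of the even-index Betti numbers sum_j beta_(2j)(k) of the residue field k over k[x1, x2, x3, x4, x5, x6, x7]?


Koszul resolution: beta_i(k)=C(n,i), n=7
sum_even C(7,i) = 2^(n-1) = 2^6 = 64


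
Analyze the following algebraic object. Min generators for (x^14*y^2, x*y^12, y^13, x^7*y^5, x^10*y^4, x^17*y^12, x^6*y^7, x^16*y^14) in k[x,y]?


Remove redundant (divisible by others).
x^17*y^12 redundant.
x^16*y^14 redundant.
Min: x^14*y^2, x^10*y^4, x^7*y^5, x^6*y^7, x*y^12, y^13
Count=6


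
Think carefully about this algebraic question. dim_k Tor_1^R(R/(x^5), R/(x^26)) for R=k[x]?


Tor_1(R/I,R/J)=(I cap J)/IJ=(x^26)/(x^31)
dim=31-26=min(5,26)=5


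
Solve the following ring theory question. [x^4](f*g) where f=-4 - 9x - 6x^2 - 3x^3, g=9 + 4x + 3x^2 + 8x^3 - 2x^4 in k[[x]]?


[x^4] = sum a_i*b_j, i+j=4
  -4*-2=8
  -9*8=-72
  -6*3=-18
  -3*4=-12
Sum=-94


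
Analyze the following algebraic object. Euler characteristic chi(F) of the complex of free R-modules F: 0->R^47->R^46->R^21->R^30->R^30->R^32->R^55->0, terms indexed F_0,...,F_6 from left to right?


chi = sum (-1)^i * rank:
(-1)^0*47=47
(-1)^1*46=-46
(-1)^2*21=21
(-1)^3*30=-30
(-1)^4*30=30
(-1)^5*32=-32
(-1)^6*55=55
chi=45


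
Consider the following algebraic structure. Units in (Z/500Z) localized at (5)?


Local ring = Z/125Z.
phi(125) = 5^2*(5-1) = 100


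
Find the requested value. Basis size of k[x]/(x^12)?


Basis: 1,x,...,x^11
dim=12


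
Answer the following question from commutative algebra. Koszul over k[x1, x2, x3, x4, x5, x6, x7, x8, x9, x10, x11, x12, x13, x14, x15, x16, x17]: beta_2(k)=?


C(n,i)=C(17,2)=136


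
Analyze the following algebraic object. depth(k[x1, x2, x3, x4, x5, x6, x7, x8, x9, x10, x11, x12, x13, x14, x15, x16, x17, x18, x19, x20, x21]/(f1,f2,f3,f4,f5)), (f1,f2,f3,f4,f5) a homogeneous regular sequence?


depth(R)=21
depth(R/I)=21-5=16


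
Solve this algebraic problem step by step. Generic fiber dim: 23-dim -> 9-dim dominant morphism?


dim(fiber)=dim(X)-dim(Y)=23-9=14


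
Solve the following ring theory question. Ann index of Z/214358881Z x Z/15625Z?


Exponent = lcm of the cyclic orders; pairwise coprime => product.
11^8*5^6=214358881*15625=3349357515625


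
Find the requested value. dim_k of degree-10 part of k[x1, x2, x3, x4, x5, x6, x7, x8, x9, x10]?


C(d+n-1,n-1)=C(19,9)=92378


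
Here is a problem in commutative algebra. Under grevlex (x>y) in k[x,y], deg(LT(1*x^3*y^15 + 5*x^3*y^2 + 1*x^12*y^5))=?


LT: 1*x^3*y^15
deg_x=3, deg_y=15
Total=3+15=18


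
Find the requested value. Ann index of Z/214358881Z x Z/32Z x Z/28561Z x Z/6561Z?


Exponent = lcm of the cyclic orders; pairwise coprime => product.
11^8*2^5*13^4*3^8=214358881*32*28561*6561=1285389969458598432


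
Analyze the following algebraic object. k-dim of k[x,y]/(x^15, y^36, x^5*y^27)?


k[x,y]/I, I = (x^15, y^36, x^5*y^27)
Rect: 15x36=540. Corner: (15-5)x(36-27)=90.
dim = 540-90 = 450


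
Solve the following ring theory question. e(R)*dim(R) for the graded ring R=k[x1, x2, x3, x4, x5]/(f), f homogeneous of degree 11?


e(R)=deg(f)=11, dim(R)=5-1=4
e*dim=11*4=44


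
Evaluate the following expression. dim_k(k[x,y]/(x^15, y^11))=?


Basis: x^i*y^j, i<15, j<11
15*11=165


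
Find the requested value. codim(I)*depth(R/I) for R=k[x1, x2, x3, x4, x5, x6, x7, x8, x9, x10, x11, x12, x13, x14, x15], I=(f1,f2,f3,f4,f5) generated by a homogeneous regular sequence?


codim=5, depth=dim(R/I)=15-5=10
Product=5*10=50


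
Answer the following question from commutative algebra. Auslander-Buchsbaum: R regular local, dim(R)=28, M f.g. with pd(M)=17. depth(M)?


pd+depth=depth(R)=28
depth=28-17=11


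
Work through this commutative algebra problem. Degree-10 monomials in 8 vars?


C(d+n-1,n-1)=C(17,7)=19448


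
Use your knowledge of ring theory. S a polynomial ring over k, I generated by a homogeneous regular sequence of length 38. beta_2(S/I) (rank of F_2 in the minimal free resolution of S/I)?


Regular sequence => Koszul complex is the minimal free resolution.
Syz_1 minimally generated by Koszul relations f_i*e_j - f_j*e_i (i<j): mu(Syz_1) = beta_2 = C(m,2) = m(m-1)/2
m=38
38*37/2 = 703


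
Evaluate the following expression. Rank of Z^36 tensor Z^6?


rank(M(x)N) = rank(M)*rank(N)
36*6 = 216


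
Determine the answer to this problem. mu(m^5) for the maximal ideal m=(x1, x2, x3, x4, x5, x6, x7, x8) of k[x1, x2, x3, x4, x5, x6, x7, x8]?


Graded Nakayama: mu(m^d) = dim_k (m^d/m^(d+1)) = #degree-5 monomials in 8 vars
C(n+d-1,d)=C(12,5)=792


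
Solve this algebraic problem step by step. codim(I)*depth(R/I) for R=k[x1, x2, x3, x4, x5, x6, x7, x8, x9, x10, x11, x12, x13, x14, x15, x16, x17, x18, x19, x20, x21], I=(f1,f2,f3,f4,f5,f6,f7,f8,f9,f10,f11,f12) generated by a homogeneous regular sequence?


codim=12, depth=dim(R/I)=21-12=9
Product=12*9=108


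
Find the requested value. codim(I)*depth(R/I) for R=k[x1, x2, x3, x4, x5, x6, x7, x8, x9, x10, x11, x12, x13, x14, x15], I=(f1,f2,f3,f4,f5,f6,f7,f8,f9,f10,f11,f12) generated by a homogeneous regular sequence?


codim=12, depth=dim(R/I)=15-12=3
Product=12*3=36


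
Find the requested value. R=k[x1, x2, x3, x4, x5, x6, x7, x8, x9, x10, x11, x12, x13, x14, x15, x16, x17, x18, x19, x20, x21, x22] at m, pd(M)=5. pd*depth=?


pd+depth=22
depth=22-5=17
pd*depth=5*17=85


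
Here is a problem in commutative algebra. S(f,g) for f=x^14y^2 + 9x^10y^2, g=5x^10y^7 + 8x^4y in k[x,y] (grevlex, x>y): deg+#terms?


LT(f)=x^14y^2, LT(g)=5x^10y^7
lcm(LM)=x^14y^7
S(f,g) (scaled by 5 to clear denominators) = 5y^5*f - x^4*g = 45x^10y^7 - 8x^8y
2 terms, deg 17.
17+2=19


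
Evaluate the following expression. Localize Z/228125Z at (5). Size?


5-primary part: 228125=5^5*73
Size=5^5=3125


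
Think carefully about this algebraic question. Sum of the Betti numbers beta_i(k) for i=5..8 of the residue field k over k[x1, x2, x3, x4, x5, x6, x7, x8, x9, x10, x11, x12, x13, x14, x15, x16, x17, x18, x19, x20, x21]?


Koszul resolution: beta_i(k)=C(n,i), n=21
C(21,5)=20349, C(21,6)=54264, C(21,7)=116280, C(21,8)=203490
Sum=394383


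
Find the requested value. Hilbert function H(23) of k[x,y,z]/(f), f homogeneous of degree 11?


C(25,2)-C(14,2)=300-91=209


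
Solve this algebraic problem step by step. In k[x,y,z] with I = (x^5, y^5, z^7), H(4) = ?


Need i<5, j<5, k<7 with i+j+k=4.
For each i, j ranges over max(0,4-i-6)..min(4,4-i):
  i=0: j in [0,4] -> 5
  i=1: j in [0,3] -> 4
  i=2: j in [0,2] -> 3
  i=3: j in [0,1] -> 2
  i=4: j in [0,0] -> 1
H(4) = 5+4+3+2+1 = 15


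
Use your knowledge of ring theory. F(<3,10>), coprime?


gcd(3,10)=1 => F=ab-a-b=3*10-3-10=30-13=17


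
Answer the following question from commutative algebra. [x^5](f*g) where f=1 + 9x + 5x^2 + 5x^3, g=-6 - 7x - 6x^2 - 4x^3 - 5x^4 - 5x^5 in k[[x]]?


[x^5] = sum a_i*b_j, i+j=5
  1*-5=-5
  9*-5=-45
  5*-4=-20
  5*-6=-30
Sum=-100


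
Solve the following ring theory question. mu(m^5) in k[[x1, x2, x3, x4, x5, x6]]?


C(n+d-1,d)=C(10,5)=252


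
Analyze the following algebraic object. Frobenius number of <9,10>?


gcd(9,10)=1 => F=ab-a-b=9*10-9-10=90-19=71


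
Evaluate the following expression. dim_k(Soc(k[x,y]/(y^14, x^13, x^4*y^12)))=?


Socle = ann(m) = span of standard monomials u with x*u, y*u in I (staircase corners).
Minimal generators: x^13, x^4*y^12, y^14
Corners: x^3y^13, x^12y^11
Socle dim=2


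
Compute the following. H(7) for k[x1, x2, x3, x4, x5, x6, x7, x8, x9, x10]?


C(d+n-1,n-1)=C(16,9)=11440


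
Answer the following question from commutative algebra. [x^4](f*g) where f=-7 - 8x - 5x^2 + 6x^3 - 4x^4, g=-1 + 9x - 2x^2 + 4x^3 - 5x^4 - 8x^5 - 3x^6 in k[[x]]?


[x^4] = sum a_i*b_j, i+j=4
  -7*-5=35
  -8*4=-32
  -5*-2=10
  6*9=54
  -4*-1=4
Sum=71


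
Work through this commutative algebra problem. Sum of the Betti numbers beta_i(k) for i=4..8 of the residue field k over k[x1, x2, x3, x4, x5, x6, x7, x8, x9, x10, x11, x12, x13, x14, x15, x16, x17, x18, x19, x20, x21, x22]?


Koszul resolution: beta_i(k)=C(n,i), n=22
C(22,4)=7315, C(22,5)=26334, C(22,6)=74613, C(22,7)=170544, C(22,8)=319770
Sum=598576


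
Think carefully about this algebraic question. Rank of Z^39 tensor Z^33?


rank(M(x)N) = rank(M)*rank(N)
39*33 = 1287


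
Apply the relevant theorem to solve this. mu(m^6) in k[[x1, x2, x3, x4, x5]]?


C(n+d-1,d)=C(10,6)=210


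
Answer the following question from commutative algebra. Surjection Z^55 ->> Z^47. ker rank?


rank(ker) = 55-47 = 8


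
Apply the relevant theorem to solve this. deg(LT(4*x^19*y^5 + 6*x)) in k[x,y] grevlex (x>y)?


LT: 4*x^19*y^5
deg_x=19, deg_y=5
Total=19+5=24


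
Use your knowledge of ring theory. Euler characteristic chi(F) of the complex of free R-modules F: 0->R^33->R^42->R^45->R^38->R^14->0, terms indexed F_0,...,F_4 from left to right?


chi = sum (-1)^i * rank:
(-1)^0*33=33
(-1)^1*42=-42
(-1)^2*45=45
(-1)^3*38=-38
(-1)^4*14=14
chi=12


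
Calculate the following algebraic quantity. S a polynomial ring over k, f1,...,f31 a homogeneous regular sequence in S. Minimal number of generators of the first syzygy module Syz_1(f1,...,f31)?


Regular sequence => Koszul complex is the minimal free resolution.
Syz_1 minimally generated by Koszul relations f_i*e_j - f_j*e_i (i<j): mu(Syz_1) = beta_2 = C(m,2) = m(m-1)/2
m=31
31*30/2 = 465


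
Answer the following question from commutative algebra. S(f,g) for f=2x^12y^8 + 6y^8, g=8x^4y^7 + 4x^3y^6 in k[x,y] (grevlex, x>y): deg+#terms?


LT(f)=2x^12y^8, LT(g)=8x^4y^7
lcm(LM)=x^12y^8
S(f,g) (scaled by 16 to clear denominators) = 8*f - 2x^8y*g = -8x^11y^7 + 48y^8
2 terms, deg 18.
18+2=20


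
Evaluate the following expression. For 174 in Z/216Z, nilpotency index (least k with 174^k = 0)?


174^k mod 216:
k=1: 174
k=2: 36
k=3: 0
First zero at k = 3


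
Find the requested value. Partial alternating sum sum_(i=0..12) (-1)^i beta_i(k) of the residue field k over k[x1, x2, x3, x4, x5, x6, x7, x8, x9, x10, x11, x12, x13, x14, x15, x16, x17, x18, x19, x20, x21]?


Koszul resolution: beta_i(k)=C(n,i), n=21
sum_(i=0..p) (-1)^i C(n,i) = (-1)^p C(n-1,p)
(-1)^12*C(20,12) = (-1)^12*125970 = 125970


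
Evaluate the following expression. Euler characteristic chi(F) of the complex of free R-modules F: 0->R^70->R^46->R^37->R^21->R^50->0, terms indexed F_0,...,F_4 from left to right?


chi = sum (-1)^i * rank:
(-1)^0*70=70
(-1)^1*46=-46
(-1)^2*37=37
(-1)^3*21=-21
(-1)^4*50=50
chi=90


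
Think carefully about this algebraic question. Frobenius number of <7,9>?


gcd(7,9)=1 => F=ab-a-b=7*9-7-9=63-16=47


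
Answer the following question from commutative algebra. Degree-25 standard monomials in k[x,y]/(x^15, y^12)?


k[x,y], I = (x^15, y^12), d = 25
Need i < 15 and d-i < 12.
Range: 14 <= i <= 14.
H(25) = 1


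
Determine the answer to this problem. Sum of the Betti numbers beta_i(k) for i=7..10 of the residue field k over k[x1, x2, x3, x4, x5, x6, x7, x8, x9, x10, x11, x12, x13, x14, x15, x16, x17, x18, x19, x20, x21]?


Koszul resolution: beta_i(k)=C(n,i), n=21
C(21,7)=116280, C(21,8)=203490, C(21,9)=293930, C(21,10)=352716
Sum=966416


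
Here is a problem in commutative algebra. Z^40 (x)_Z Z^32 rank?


rank(M(x)N) = rank(M)*rank(N)
40*32 = 1280


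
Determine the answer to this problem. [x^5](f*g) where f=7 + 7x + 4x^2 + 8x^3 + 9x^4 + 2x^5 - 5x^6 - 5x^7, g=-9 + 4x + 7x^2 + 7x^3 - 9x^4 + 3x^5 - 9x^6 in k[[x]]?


[x^5] = sum a_i*b_j, i+j=5
  7*3=21
  7*-9=-63
  4*7=28
  8*7=56
  9*4=36
  2*-9=-18
Sum=60


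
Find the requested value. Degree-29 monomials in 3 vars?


C(d+n-1,n-1)=C(31,2)=465


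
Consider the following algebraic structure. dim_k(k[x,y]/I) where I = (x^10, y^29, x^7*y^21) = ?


k[x,y]/I, I = (x^10, y^29, x^7*y^21)
Rect: 10x29=290. Corner: (10-7)x(29-21)=24.
dim = 290-24 = 266


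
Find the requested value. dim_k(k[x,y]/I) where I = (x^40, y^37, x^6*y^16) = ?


k[x,y]/I, I = (x^40, y^37, x^6*y^16)
Rect: 40x37=1480. Corner: (40-6)x(37-16)=714.
dim = 1480-714 = 766


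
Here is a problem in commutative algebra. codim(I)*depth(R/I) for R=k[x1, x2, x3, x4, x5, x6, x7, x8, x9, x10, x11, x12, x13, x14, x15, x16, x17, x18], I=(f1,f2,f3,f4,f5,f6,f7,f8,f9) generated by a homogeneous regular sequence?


codim=9, depth=dim(R/I)=18-9=9
Product=9*9=81


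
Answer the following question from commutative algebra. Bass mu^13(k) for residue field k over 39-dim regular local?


C(n,i)=C(39,13)=8122425444


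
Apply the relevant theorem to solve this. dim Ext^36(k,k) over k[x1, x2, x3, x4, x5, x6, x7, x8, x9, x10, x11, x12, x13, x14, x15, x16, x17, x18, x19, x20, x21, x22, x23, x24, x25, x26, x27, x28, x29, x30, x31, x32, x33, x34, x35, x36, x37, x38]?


C(n,i)=C(38,36)=703


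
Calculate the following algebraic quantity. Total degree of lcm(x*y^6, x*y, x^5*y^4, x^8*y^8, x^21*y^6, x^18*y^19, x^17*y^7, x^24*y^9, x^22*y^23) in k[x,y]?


lcm = componentwise max:
x: max(1,1,5,8,21,18,17,24,22)=24
y: max(6,1,4,8,6,19,7,9,23)=23
Total=24+23=47


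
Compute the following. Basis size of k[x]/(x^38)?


Basis: 1,x,...,x^37
dim=38


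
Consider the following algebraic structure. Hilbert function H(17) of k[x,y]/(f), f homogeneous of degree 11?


H(t)=d for t>=d-1.
d=11, t=17
H(17)=11


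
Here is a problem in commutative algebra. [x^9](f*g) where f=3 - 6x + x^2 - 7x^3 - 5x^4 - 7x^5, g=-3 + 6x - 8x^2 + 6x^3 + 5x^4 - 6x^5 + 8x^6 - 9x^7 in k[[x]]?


[x^9] = sum a_i*b_j, i+j=9
  1*-9=-9
  -7*8=-56
  -5*-6=30
  -7*5=-35
Sum=-70


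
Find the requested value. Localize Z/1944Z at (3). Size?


3-primary part: 1944=3^5*8
Size=3^5=243


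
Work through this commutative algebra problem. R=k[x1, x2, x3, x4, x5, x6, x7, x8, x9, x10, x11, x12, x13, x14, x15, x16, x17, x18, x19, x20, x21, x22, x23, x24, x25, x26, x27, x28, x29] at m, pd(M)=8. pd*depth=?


pd+depth=29
depth=29-8=21
pd*depth=8*21=168


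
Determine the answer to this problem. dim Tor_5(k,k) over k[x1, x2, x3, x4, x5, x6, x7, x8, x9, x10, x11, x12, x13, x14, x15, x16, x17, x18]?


Koszul: C(n,i)=C(18,5)=8568


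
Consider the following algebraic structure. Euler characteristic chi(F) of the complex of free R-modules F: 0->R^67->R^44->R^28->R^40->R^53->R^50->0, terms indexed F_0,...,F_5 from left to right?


chi = sum (-1)^i * rank:
(-1)^0*67=67
(-1)^1*44=-44
(-1)^2*28=28
(-1)^3*40=-40
(-1)^4*53=53
(-1)^5*50=-50
chi=14


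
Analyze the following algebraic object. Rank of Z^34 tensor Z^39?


rank(M(x)N) = rank(M)*rank(N)
34*39 = 1326


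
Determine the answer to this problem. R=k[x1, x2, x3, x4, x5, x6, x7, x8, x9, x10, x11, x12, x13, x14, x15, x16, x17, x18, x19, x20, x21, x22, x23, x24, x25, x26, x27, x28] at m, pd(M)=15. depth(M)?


pd+depth=depth(R)=28
depth=28-15=13


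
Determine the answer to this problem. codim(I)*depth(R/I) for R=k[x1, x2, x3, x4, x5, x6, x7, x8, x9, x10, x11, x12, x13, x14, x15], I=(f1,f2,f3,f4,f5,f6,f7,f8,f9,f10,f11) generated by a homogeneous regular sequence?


codim=11, depth=dim(R/I)=15-11=4
Product=11*4=44


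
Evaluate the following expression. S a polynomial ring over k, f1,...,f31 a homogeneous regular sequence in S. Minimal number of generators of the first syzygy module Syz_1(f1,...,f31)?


Regular sequence => Koszul complex is the minimal free resolution.
Syz_1 minimally generated by Koszul relations f_i*e_j - f_j*e_i (i<j): mu(Syz_1) = beta_2 = C(m,2) = m(m-1)/2
m=31
31*30/2 = 465


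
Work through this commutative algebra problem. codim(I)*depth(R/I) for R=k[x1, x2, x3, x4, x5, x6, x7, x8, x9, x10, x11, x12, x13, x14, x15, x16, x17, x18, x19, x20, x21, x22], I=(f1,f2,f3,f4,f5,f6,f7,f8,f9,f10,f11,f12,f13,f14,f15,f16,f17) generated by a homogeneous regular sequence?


codim=17, depth=dim(R/I)=22-17=5
Product=17*5=85


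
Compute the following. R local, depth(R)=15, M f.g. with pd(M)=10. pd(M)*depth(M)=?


pd+depth=15
depth=15-10=5
pd*depth=10*5=50


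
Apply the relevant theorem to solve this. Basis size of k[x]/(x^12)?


Basis: 1,x,...,x^11
dim=12


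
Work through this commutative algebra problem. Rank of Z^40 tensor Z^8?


rank(M(x)N) = rank(M)*rank(N)
40*8 = 320


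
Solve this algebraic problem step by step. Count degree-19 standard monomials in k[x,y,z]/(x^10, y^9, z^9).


Need i<10, j<9, k<9 with i+j+k=19.
For each i, j ranges over max(0,19-i-8)..min(8,19-i):
  i=0: j in [11,8] -> 0
  i=1: j in [10,8] -> 0
  i=2: j in [9,8] -> 0
  i=3: j in [8,8] -> 1
  i=4: j in [7,8] -> 2
  i=5: j in [6,8] -> 3
  i=6: j in [5,8] -> 4
  i=7: j in [4,8] -> 5
  i=8: j in [3,8] -> 6
  i=9: j in [2,8] -> 7
H(19) = 0+0+0+1+2+3+4+5+6+7 = 28


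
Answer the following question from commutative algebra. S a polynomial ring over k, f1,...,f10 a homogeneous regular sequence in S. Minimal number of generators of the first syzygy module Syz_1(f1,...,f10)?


Regular sequence => Koszul complex is the minimal free resolution.
Syz_1 minimally generated by Koszul relations f_i*e_j - f_j*e_i (i<j): mu(Syz_1) = beta_2 = C(m,2) = m(m-1)/2
m=10
10*9/2 = 45


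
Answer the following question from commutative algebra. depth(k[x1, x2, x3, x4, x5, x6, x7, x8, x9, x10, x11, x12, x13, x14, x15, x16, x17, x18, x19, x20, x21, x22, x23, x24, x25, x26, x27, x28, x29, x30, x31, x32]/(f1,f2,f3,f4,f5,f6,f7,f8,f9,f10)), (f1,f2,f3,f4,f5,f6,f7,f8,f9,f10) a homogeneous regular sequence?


depth(R)=32
depth(R/I)=32-10=22


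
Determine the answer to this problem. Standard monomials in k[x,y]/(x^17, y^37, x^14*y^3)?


k[x,y]/I, I = (x^17, y^37, x^14*y^3)
Rect: 17x37=629. Corner: (17-14)x(37-3)=102.
dim = 629-102 = 527


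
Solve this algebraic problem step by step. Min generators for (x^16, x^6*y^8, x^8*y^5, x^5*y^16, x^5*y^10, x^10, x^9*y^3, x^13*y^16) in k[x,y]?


Remove redundant (divisible by others).
x^13*y^16 redundant.
x^5*y^16 redundant.
x^16 redundant.
Min: x^10, x^9*y^3, x^8*y^5, x^6*y^8, x^5*y^10
Count=5


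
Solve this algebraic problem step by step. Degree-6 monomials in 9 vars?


C(d+n-1,n-1)=C(14,8)=3003


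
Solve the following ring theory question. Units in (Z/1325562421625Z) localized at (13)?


Local ring = Z/10604499373Z.
phi(10604499373) = 13^8*(13-1) = 9788768652


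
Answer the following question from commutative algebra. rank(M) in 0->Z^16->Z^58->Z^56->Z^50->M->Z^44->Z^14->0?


Alt sum=0:
(-1)^0*16 + (-1)^1*58 + (-1)^2*56 + (-1)^3*50 + (-1)^4*? + (-1)^5*44 + (-1)^6*14=0
rank(M)=66


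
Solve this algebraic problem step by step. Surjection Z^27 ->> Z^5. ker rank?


rank(ker) = 27-5 = 22


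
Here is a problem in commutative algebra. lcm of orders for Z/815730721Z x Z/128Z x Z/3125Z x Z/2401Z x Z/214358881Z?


Exponent = lcm of the cyclic orders; pairwise coprime => product.
13^8*2^7*5^5*7^4*11^8=815730721*128*3125*2401*214358881=167934703218668226240400000


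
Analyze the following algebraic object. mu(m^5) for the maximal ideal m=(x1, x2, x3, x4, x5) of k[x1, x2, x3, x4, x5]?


Graded Nakayama: mu(m^d) = dim_k (m^d/m^(d+1)) = #degree-5 monomials in 5 vars
C(n+d-1,d)=C(9,5)=126


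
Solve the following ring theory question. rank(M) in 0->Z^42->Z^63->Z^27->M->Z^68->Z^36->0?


Alt sum=0:
(-1)^0*42 + (-1)^1*63 + (-1)^2*27 + (-1)^3*? + (-1)^4*68 + (-1)^5*36=0
rank(M)=38


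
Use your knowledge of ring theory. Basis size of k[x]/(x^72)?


Basis: 1,x,...,x^71
dim=72


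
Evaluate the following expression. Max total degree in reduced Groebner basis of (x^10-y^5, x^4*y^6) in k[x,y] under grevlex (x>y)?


LT(f1)=x^10, LT(f2)=x^4y^6, lcm=x^10y^6
S(f1,f2) = y^6*f1 - x^6*f2 = -y^11
Reduced GB = {f1, f2, y^11}; degrees 10, 10, 11
Max = 11


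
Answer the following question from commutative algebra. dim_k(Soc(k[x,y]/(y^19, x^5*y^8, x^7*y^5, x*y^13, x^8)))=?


Socle = ann(m) = span of standard monomials u with x*u, y*u in I (staircase corners).
Minimal generators: x^8, x^7*y^5, x^5*y^8, x*y^13, y^19
Corners: y^18, x^4y^12, x^6y^7, x^7y^4
Socle dim=4


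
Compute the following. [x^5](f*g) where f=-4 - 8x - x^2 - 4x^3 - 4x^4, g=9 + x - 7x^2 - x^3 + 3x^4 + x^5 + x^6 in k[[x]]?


[x^5] = sum a_i*b_j, i+j=5
  -4*1=-4
  -8*3=-24
  -1*-1=1
  -4*-7=28
  -4*1=-4
Sum=-3


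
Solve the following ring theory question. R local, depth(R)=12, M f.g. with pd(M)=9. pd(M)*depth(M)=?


pd+depth=12
depth=12-9=3
pd*depth=9*3=27


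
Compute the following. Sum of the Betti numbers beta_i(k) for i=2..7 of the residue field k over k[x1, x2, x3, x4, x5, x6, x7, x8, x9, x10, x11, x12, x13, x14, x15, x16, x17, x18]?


Koszul resolution: beta_i(k)=C(n,i), n=18
C(18,2)=153, C(18,3)=816, C(18,4)=3060, C(18,5)=8568, C(18,6)=18564, C(18,7)=31824
Sum=62985


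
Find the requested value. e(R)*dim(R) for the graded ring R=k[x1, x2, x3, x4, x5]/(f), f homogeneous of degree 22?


e(R)=deg(f)=22, dim(R)=5-1=4
e*dim=22*4=88


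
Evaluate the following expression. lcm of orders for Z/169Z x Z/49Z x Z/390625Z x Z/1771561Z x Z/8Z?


Exponent = lcm of the cyclic orders; pairwise coprime => product.
13^2*7^2*5^8*11^6*2^3=169*49*390625*1771561*8=45844677003125000


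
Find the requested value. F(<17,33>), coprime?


gcd(17,33)=1 => F=ab-a-b=17*33-17-33=561-50=511


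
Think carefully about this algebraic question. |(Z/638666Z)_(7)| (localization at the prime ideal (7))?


7-primary part: 638666=7^5*38
Size=7^5=16807


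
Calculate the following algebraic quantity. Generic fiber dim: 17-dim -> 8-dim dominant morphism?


dim(fiber)=dim(X)-dim(Y)=17-8=9


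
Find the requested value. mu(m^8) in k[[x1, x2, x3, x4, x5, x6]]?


C(n+d-1,d)=C(13,8)=1287


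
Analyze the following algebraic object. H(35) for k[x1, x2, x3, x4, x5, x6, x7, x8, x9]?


C(d+n-1,n-1)=C(43,8)=145008513


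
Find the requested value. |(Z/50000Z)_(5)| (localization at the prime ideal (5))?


5-primary part: 50000=5^5*16
Size=5^5=3125


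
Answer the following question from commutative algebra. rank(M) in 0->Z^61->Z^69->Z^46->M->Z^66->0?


Alt sum=0:
(-1)^0*61 + (-1)^1*69 + (-1)^2*46 + (-1)^3*? + (-1)^4*66=0
rank(M)=104


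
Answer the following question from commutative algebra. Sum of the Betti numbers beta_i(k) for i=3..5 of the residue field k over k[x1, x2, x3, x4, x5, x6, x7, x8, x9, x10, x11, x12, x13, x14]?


Koszul resolution: beta_i(k)=C(n,i), n=14
C(14,3)=364, C(14,4)=1001, C(14,5)=2002
Sum=3367


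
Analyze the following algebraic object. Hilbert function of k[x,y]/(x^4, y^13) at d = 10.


k[x,y], I = (x^4, y^13), d = 10
Need i < 4 and d-i < 13.
Range: 0 <= i <= 3.
H(10) = 4


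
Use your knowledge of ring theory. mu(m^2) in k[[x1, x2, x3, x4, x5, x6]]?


C(n+d-1,d)=C(7,2)=21


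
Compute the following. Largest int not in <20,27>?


gcd(20,27)=1 => F=ab-a-b=20*27-20-27=540-47=493


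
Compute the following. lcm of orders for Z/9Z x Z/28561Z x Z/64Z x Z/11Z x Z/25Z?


Exponent = lcm of the cyclic orders; pairwise coprime => product.
3^2*13^4*2^6*11^1*5^2=9*28561*64*11*25=4524062400


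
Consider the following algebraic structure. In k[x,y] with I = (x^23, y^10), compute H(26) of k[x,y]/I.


k[x,y], I = (x^23, y^10), d = 26
Need i < 23 and d-i < 10.
Range: 17 <= i <= 22.
H(26) = 6


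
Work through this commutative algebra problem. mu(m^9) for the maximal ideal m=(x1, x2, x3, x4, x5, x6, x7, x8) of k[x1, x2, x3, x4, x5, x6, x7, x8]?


Graded Nakayama: mu(m^d) = dim_k (m^d/m^(d+1)) = #degree-9 monomials in 8 vars
C(n+d-1,d)=C(16,9)=11440


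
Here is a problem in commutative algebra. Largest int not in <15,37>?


gcd(15,37)=1 => F=ab-a-b=15*37-15-37=555-52=503


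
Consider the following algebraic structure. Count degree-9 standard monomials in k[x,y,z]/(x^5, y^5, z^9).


Need i<5, j<5, k<9 with i+j+k=9.
For each i, j ranges over max(0,9-i-8)..min(4,9-i):
  i=0: j in [1,4] -> 4
  i=1: j in [0,4] -> 5
  i=2: j in [0,4] -> 5
  i=3: j in [0,4] -> 5
  i=4: j in [0,4] -> 5
H(9) = 4+5+5+5+5 = 24


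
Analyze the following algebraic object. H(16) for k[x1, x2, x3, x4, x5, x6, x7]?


C(d+n-1,n-1)=C(22,6)=74613


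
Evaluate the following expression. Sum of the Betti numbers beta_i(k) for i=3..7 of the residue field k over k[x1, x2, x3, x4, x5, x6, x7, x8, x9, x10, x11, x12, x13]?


Koszul resolution: beta_i(k)=C(n,i), n=13
C(13,3)=286, C(13,4)=715, C(13,5)=1287, C(13,6)=1716, C(13,7)=1716
Sum=5720


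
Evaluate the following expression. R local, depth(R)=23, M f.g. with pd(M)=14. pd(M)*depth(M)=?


pd+depth=23
depth=23-14=9
pd*depth=14*9=126


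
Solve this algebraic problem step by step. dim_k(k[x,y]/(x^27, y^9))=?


Basis: x^i*y^j, i<27, j<9
27*9=243


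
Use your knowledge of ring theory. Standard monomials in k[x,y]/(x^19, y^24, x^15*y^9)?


k[x,y]/I, I = (x^19, y^24, x^15*y^9)
Rect: 19x24=456. Corner: (19-15)x(24-9)=60.
dim = 456-60 = 396


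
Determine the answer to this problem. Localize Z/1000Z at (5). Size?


5-primary part: 1000=5^3*8
Size=5^3=125


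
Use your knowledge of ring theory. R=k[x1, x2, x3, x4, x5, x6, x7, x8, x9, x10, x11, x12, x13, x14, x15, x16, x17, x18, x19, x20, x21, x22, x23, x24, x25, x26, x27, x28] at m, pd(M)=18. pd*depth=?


pd+depth=28
depth=28-18=10
pd*depth=18*10=180


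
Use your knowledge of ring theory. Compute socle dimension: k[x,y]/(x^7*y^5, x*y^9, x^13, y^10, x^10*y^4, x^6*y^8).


Socle = ann(m) = span of standard monomials u with x*u, y*u in I (staircase corners).
Minimal generators: x^13, x^10*y^4, x^7*y^5, x^6*y^8, x*y^9, y^10
Corners: y^9, x^5y^8, x^6y^7, x^9y^4, x^12y^3
Socle dim=5


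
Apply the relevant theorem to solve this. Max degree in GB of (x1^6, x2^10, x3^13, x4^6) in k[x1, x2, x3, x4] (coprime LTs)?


Pure powers, coprime LTs => already GB.
Degrees: 6, 10, 13, 6
Max=13


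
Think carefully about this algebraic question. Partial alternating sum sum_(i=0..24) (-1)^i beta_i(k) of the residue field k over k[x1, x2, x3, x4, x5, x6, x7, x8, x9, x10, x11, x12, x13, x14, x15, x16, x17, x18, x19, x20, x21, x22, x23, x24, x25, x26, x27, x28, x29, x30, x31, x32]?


Koszul resolution: beta_i(k)=C(n,i), n=32
sum_(i=0..p) (-1)^i C(n,i) = (-1)^p C(n-1,p)
(-1)^24*C(31,24) = (-1)^24*2629575 = 2629575


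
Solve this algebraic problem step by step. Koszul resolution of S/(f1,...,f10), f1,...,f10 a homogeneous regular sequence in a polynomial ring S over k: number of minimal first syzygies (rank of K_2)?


Regular sequence => Koszul complex is the minimal free resolution.
Syz_1 minimally generated by Koszul relations f_i*e_j - f_j*e_i (i<j): mu(Syz_1) = beta_2 = C(m,2) = m(m-1)/2
m=10
10*9/2 = 45


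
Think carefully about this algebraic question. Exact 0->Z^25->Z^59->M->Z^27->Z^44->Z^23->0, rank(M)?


Alt sum=0:
(-1)^0*25 + (-1)^1*59 + (-1)^2*? + (-1)^3*27 + (-1)^4*44 + (-1)^5*23=0
rank(M)=40


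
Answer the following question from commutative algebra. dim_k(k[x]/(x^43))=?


Basis: 1,x,...,x^42
dim=43


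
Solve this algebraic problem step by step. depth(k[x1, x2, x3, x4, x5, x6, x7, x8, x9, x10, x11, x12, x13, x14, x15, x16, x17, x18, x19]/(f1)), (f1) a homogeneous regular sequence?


depth(R)=19
depth(R/I)=19-1=18


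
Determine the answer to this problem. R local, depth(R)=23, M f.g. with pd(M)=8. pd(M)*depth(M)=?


pd+depth=23
depth=23-8=15
pd*depth=8*15=120


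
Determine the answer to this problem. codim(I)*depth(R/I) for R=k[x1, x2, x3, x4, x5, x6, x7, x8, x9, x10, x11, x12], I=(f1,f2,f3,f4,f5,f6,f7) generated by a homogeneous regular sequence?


codim=7, depth=dim(R/I)=12-7=5
Product=7*5=35


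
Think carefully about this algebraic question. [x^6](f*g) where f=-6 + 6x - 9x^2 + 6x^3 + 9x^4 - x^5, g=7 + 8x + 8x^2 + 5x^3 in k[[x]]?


[x^6] = sum a_i*b_j, i+j=6
  6*5=30
  9*8=72
  -1*8=-8
Sum=94


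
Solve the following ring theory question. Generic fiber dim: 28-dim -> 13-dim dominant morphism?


dim(fiber)=dim(X)-dim(Y)=28-13=15


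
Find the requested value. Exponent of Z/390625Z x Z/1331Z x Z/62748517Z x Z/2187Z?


Exponent = lcm of the cyclic orders; pairwise coprime => product.
5^8*11^3*13^7*3^7=390625*1331*62748517*2187=71349402300683203125


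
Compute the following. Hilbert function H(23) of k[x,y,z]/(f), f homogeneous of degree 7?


C(25,2)-C(18,2)=300-153=147


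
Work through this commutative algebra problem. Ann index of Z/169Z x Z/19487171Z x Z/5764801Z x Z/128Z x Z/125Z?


Exponent = lcm of the cyclic orders; pairwise coprime => product.
13^2*11^7*7^8*2^7*5^3=169*19487171*5764801*128*125=303766448394993584000


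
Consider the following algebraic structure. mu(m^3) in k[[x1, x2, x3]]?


C(n+d-1,d)=C(5,3)=10


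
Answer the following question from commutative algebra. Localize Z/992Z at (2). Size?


2-primary part: 992=2^5*31
Size=2^5=32


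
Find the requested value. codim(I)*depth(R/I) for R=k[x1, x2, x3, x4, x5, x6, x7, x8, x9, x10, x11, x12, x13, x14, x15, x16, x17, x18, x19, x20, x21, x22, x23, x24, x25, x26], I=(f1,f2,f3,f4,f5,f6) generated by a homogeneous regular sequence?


codim=6, depth=dim(R/I)=26-6=20
Product=6*20=120


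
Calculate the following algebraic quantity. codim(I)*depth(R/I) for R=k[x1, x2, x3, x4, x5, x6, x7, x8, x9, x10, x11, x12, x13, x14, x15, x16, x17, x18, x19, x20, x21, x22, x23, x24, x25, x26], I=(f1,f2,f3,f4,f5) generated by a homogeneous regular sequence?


codim=5, depth=dim(R/I)=26-5=21
Product=5*21=105


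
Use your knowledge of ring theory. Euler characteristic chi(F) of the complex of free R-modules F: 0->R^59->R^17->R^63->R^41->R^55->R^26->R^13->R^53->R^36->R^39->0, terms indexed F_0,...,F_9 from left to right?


chi = sum (-1)^i * rank:
(-1)^0*59=59
(-1)^1*17=-17
(-1)^2*63=63
(-1)^3*41=-41
(-1)^4*55=55
(-1)^5*26=-26
(-1)^6*13=13
(-1)^7*53=-53
(-1)^8*36=36
(-1)^9*39=-39
chi=50


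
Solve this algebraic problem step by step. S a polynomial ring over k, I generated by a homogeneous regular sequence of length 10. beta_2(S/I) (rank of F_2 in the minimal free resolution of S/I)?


Regular sequence => Koszul complex is the minimal free resolution.
Syz_1 minimally generated by Koszul relations f_i*e_j - f_j*e_i (i<j): mu(Syz_1) = beta_2 = C(m,2) = m(m-1)/2
m=10
10*9/2 = 45


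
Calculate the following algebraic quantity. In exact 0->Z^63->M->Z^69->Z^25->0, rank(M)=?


Alt sum=0:
(-1)^0*63 + (-1)^1*? + (-1)^2*69 + (-1)^3*25=0
rank(M)=107


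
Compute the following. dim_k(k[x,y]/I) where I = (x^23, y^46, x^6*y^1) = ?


k[x,y]/I, I = (x^23, y^46, x^6*y^1)
Rect: 23x46=1058. Corner: (23-6)x(46-1)=765.
dim = 1058-765 = 293
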